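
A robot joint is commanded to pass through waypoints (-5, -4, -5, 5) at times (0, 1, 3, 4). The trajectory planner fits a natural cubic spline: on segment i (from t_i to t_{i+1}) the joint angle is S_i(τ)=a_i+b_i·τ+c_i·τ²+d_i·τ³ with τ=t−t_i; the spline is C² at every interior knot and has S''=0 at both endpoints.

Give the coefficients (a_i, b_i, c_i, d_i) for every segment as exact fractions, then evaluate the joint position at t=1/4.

  seg 0: a=-5 b=31/16 c=0 d=-15/16
  seg 1: a=-4 b=-7/8 c=-45/16 d=3/2
  seg 2: a=-5 b=47/8 c=99/16 d=-33/16
S(1/4) = -4639/1024

Δ: Δ0=1, Δ1=-1/2, Δ2=10
row 1: diag=6, rhs=-9; c'=1/3, d'=-3/2
row 2: denom=6−2·1/3=16/3; d'=(63−2·-3/2)/(16/3)=99/8
back: M2=99/8
back: M1=-3/2−1/3·99/8=-45/8
M: M0=0, M1=-45/8, M2=99/8, M3=0
seg 0: a=-5, c=M0/2=0, d=(M1−M0)/(6·1)=-15/16, b=Δ0−h0·(2M0+M1)/6=31/16
seg 1: a=-4, c=M1/2=-45/16, d=(M2−M1)/(6·2)=3/2, b=Δ1−h1·(2M1+M2)/6=-7/8
seg 2: a=-5, c=M2/2=99/16, d=(M3−M2)/(6·1)=-33/16, b=Δ2−h2·(2M2+M3)/6=47/8
t_q=1/4 → seg 0, τ=1/4; S=-5+31/16·τ+0·τ²+-15/16·τ³=-4639/1024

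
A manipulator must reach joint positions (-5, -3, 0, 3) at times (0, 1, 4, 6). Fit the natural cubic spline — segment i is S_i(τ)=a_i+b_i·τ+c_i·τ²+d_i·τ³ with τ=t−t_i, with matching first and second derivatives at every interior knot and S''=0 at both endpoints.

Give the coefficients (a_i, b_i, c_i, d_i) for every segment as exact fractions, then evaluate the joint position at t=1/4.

Δ: Δ0=2, Δ1=1, Δ2=3/2
row 1: diag=8, rhs=-6; c'=3/8, d'=-3/4
row 2: denom=10−3·3/8=71/8; d'=(3−3·-3/4)/(71/8)=42/71
back: M2=42/71
back: M1=-3/4−3/8·42/71=-69/71
M: M0=0, M1=-69/71, M2=42/71, M3=0
seg 0: a=-5, c=M0/2=0, d=(M1−M0)/(6·1)=-23/142, b=Δ0−h0·(2M0+M1)/6=307/142
seg 1: a=-3, c=M1/2=-69/142, d=(M2−M1)/(6·3)=37/426, b=Δ1−h1·(2M1+M2)/6=119/71
seg 2: a=0, c=M2/2=21/71, d=(M3−M2)/(6·2)=-7/142, b=Δ2−h2·(2M2+M3)/6=157/142
t_q=1/4 → seg 0, τ=1/4; S=-5+307/142·τ+0·τ²+-23/142·τ³=-40551/9088

  seg 0: a=-5 b=307/142 c=0 d=-23/142
  seg 1: a=-3 b=119/71 c=-69/142 d=37/426
  seg 2: a=0 b=157/142 c=21/71 d=-7/142
S(1/4) = -40551/9088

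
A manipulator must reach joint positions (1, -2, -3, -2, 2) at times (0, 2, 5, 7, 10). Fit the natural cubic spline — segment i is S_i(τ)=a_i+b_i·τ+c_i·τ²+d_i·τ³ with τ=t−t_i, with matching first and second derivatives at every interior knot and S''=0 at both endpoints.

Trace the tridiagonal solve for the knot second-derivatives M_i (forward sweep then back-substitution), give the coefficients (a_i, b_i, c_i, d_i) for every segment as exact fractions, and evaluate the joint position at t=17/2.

Δ: Δ0=-3/2, Δ1=-1/3, Δ2=1/2, Δ3=4/3
row 1: diag=10, rhs=7; c'=3/10, d'=7/10
row 2: denom=10−3·3/10=91/10; d'=(5−3·7/10)/(91/10)=29/91
row 3: denom=10−2·20/91=870/91; d'=(5−2·29/91)/(870/91)=397/870
back: M3=397/870
back: M2=29/91−20/91·397/870=19/87
back: M1=7/10−3/10·19/87=92/145
M: M0=0, M1=92/145, M2=19/87, M3=397/870, M4=0
seg 0: a=1, c=M0/2=0, d=(M1−M0)/(6·2)=23/435, b=Δ0−h0·(2M0+M1)/6=-1489/870
seg 1: a=-2, c=M1/2=46/145, d=(M2−M1)/(6·3)=-181/7830, b=Δ1−h1·(2M1+M2)/6=-937/870
seg 2: a=-3, c=M2/2=19/174, d=(M3−M2)/(6·2)=23/1160, b=Δ2−h2·(2M2+M3)/6=88/435
seg 3: a=-2, c=M3/2=397/1740, d=(M4−M3)/(6·3)=-397/15660, b=Δ3−h3·(2M3+M4)/6=763/870
t_q=17/2 → seg 3, τ=3/2; S=-2+763/870·τ+397/1740·τ²+-397/15660·τ³=-1191/4640

  seg 0: a=1 b=-1489/870 c=0 d=23/435
  seg 1: a=-2 b=-937/870 c=46/145 d=-181/7830
  seg 2: a=-3 b=88/435 c=19/174 d=23/1160
  seg 3: a=-2 b=763/870 c=397/1740 d=-397/15660
S(17/2) = -1191/4640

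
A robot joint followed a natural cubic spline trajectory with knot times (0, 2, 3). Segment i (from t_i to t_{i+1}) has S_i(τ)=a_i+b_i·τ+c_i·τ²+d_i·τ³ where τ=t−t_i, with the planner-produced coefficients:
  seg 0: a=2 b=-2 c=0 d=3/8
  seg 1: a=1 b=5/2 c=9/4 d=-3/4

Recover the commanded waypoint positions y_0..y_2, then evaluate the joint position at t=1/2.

y_0=2 y_1=1 y_2=5
S(1/2) = 67/64

y_0 = S_0(0) = a_0 = 2
y_1 = S_1(0) = a_1 = 1
y_2 = S_1(1) = 5
t_q=1/2 is in segment 0 (τ=1/2); S_0(τ)=67/64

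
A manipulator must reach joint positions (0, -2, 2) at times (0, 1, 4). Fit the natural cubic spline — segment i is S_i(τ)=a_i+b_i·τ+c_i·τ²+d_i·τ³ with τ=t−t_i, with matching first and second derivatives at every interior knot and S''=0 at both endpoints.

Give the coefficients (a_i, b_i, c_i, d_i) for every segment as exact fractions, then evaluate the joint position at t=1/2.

Δ: Δ0=-2, Δ1=4/3
row 1: diag=8, rhs=20; c'=3/8, d'=5/2
back: M1=5/2
M: M0=0, M1=5/2, M2=0
seg 0: a=0, c=M0/2=0, d=(M1−M0)/(6·1)=5/12, b=Δ0−h0·(2M0+M1)/6=-29/12
seg 1: a=-2, c=M1/2=5/4, d=(M2−M1)/(6·3)=-5/36, b=Δ1−h1·(2M1+M2)/6=-7/6
t_q=1/2 → seg 0, τ=1/2; S=0+-29/12·τ+0·τ²+5/12·τ³=-37/32

  seg 0: a=0 b=-29/12 c=0 d=5/12
  seg 1: a=-2 b=-7/6 c=5/4 d=-5/36
S(1/2) = -37/32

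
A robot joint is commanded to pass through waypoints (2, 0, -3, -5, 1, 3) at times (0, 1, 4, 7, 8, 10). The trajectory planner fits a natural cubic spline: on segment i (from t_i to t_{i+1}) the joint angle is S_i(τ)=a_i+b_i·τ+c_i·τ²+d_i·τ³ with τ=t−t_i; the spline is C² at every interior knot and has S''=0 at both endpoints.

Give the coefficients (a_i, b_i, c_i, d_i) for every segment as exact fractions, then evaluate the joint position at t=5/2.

Δ: Δ0=-2, Δ1=-1, Δ2=-2/3, Δ3=6, Δ4=1
row 1: diag=8, rhs=6; c'=3/8, d'=3/4
row 2: denom=12−3·3/8=87/8; d'=(2−3·3/4)/(87/8)=-2/87
row 3: denom=8−3·8/29=208/29; d'=(40−3·-2/87)/(208/29)=581/104
row 4: denom=6−1·29/208=1219/208; d'=(-30−1·581/104)/(1219/208)=-7402/1219
back: M4=-7402/1219
back: M3=581/104−29/208·-7402/1219=7842/1219
back: M2=-2/87−8/29·7842/1219=-6574/3657
back: M1=3/4−3/8·-6574/3657=1736/1219
M: M0=0, M1=1736/1219, M2=-6574/3657, M3=7842/1219, M4=-7402/1219, M5=0
seg 0: a=2, c=M0/2=0, d=(M1−M0)/(6·1)=868/3657, b=Δ0−h0·(2M0+M1)/6=-8182/3657
seg 1: a=0, c=M1/2=868/1219, d=(M2−M1)/(6·3)=-5891/32913, b=Δ1−h1·(2M1+M2)/6=-5578/3657
seg 2: a=-3, c=M2/2=-3287/3657, d=(M3−M2)/(6·3)=15050/32913, b=Δ2−h2·(2M2+M3)/6=-7627/3657
seg 3: a=-5, c=M3/2=3921/1219, d=(M4−M3)/(6·1)=-7622/3657, b=Δ3−h3·(2M3+M4)/6=17801/3657
seg 4: a=1, c=M4/2=-3701/1219, d=(M5−M4)/(6·2)=3701/7314, b=Δ4−h4·(2M4+M5)/6=18461/3657
t_q=5/2 → seg 1, τ=3/2; S=0+-5578/3657·τ+868/1219·τ²+-5891/32913·τ³=-12579/9752

  seg 0: a=2 b=-8182/3657 c=0 d=868/3657
  seg 1: a=0 b=-5578/3657 c=868/1219 d=-5891/32913
  seg 2: a=-3 b=-7627/3657 c=-3287/3657 d=15050/32913
  seg 3: a=-5 b=17801/3657 c=3921/1219 d=-7622/3657
  seg 4: a=1 b=18461/3657 c=-3701/1219 d=3701/7314
S(5/2) = -12579/9752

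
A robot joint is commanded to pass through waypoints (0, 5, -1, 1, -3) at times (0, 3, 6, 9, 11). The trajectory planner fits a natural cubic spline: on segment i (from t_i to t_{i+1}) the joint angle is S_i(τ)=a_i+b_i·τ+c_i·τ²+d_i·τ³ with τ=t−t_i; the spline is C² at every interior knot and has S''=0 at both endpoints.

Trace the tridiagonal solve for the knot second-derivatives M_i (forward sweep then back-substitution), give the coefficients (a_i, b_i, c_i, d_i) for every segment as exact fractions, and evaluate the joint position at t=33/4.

  seg 0: a=0 b=1201/414 c=0 d=-511/3726
  seg 1: a=5 b=-166/207 c=-511/414 d=1037/3726
  seg 2: a=-1 b=-287/414 c=263/207 d=-1015/3726
  seg 3: a=1 b=-88/207 c=-163/138 d=163/828
S(33/4) = 2265/2944

Δ: Δ0=5/3, Δ1=-2, Δ2=2/3, Δ3=-2
row 1: diag=12, rhs=-22; c'=1/4, d'=-11/6
row 2: denom=12−3·1/4=45/4; d'=(16−3·-11/6)/(45/4)=86/45
row 3: denom=10−3·4/15=46/5; d'=(-16−3·86/45)/(46/5)=-163/69
back: M3=-163/69
back: M2=86/45−4/15·-163/69=526/207
back: M1=-11/6−1/4·526/207=-511/207
M: M0=0, M1=-511/207, M2=526/207, M3=-163/69, M4=0
seg 0: a=0, c=M0/2=0, d=(M1−M0)/(6·3)=-511/3726, b=Δ0−h0·(2M0+M1)/6=1201/414
seg 1: a=5, c=M1/2=-511/414, d=(M2−M1)/(6·3)=1037/3726, b=Δ1−h1·(2M1+M2)/6=-166/207
seg 2: a=-1, c=M2/2=263/207, d=(M3−M2)/(6·3)=-1015/3726, b=Δ2−h2·(2M2+M3)/6=-287/414
seg 3: a=1, c=M3/2=-163/138, d=(M4−M3)/(6·2)=163/828, b=Δ3−h3·(2M3+M4)/6=-88/207
t_q=33/4 → seg 2, τ=9/4; S=-1+-287/414·τ+263/207·τ²+-1015/3726·τ³=2265/2944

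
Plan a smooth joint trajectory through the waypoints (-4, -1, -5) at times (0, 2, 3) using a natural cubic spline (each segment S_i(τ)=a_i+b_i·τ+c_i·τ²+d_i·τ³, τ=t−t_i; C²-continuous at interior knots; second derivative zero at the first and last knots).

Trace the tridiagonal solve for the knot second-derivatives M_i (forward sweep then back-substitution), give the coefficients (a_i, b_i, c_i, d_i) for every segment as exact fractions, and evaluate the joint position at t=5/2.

Δ: Δ0=3/2, Δ1=-4
row 1: diag=6, rhs=-33; c'=1/6, d'=-11/2
back: M1=-11/2
M: M0=0, M1=-11/2, M2=0
seg 0: a=-4, c=M0/2=0, d=(M1−M0)/(6·2)=-11/24, b=Δ0−h0·(2M0+M1)/6=10/3
seg 1: a=-1, c=M1/2=-11/4, d=(M2−M1)/(6·1)=11/12, b=Δ1−h1·(2M1+M2)/6=-13/6
t_q=5/2 → seg 1, τ=1/2; S=-1+-13/6·τ+-11/4·τ²+11/12·τ³=-85/32

  seg 0: a=-4 b=10/3 c=0 d=-11/24
  seg 1: a=-1 b=-13/6 c=-11/4 d=11/12
S(5/2) = -85/32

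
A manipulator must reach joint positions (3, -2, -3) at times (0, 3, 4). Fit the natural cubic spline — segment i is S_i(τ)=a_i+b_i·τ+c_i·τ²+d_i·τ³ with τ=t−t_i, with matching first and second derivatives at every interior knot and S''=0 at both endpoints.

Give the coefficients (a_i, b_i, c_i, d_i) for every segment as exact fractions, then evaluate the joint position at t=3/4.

Δ: Δ0=-5/3, Δ1=-1
row 1: diag=8, rhs=4; c'=1/8, d'=1/2
back: M1=1/2
M: M0=0, M1=1/2, M2=0
seg 0: a=3, c=M0/2=0, d=(M1−M0)/(6·3)=1/36, b=Δ0−h0·(2M0+M1)/6=-23/12
seg 1: a=-2, c=M1/2=1/4, d=(M2−M1)/(6·1)=-1/12, b=Δ1−h1·(2M1+M2)/6=-7/6
t_q=3/4 → seg 0, τ=3/4; S=3+-23/12·τ+0·τ²+1/36·τ³=403/256

  seg 0: a=3 b=-23/12 c=0 d=1/36
  seg 1: a=-2 b=-7/6 c=1/4 d=-1/12
S(3/4) = 403/256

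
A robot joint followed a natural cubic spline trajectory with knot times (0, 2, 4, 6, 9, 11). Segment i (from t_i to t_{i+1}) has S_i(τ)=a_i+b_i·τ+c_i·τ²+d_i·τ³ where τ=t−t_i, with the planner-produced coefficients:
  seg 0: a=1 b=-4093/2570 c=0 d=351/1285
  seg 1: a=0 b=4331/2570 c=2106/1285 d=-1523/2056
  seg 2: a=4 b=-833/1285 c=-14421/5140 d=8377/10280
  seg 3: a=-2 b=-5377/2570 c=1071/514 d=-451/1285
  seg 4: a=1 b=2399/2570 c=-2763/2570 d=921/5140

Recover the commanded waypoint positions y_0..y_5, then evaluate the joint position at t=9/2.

y_0=1 y_1=0 y_2=4 y_3=-2 y_4=1 y_5=0
S(9/2) = 252997/82240

y_0 = S_0(0) = a_0 = 1
y_1 = S_1(0) = a_1 = 0
y_2 = S_2(0) = a_2 = 4
y_3 = S_3(0) = a_3 = -2
y_4 = S_4(0) = a_4 = 1
y_5 = S_4(2) = 0
t_q=9/2 is in segment 2 (τ=1/2); S_2(τ)=252997/82240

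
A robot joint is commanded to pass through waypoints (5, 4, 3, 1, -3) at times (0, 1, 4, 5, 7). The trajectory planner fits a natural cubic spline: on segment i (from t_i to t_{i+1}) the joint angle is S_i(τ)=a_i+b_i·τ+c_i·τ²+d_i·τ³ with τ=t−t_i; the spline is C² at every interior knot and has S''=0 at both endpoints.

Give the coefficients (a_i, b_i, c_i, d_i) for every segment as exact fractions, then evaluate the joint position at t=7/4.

Δ: Δ0=-1, Δ1=-1/3, Δ2=-2, Δ3=-2
row 1: diag=8, rhs=4; c'=3/8, d'=1/2
row 2: denom=8−3·3/8=55/8; d'=(-10−3·1/2)/(55/8)=-92/55
row 3: denom=6−1·8/55=322/55; d'=(0−1·-92/55)/(322/55)=2/7
back: M3=2/7
back: M2=-92/55−8/55·2/7=-12/7
back: M1=1/2−3/8·-12/7=8/7
M: M0=0, M1=8/7, M2=-12/7, M3=2/7, M4=0
seg 0: a=5, c=M0/2=0, d=(M1−M0)/(6·1)=4/21, b=Δ0−h0·(2M0+M1)/6=-25/21
seg 1: a=4, c=M1/2=4/7, d=(M2−M1)/(6·3)=-10/63, b=Δ1−h1·(2M1+M2)/6=-13/21
seg 2: a=3, c=M2/2=-6/7, d=(M3−M2)/(6·1)=1/3, b=Δ2−h2·(2M2+M3)/6=-31/21
seg 3: a=1, c=M3/2=1/7, d=(M4−M3)/(6·2)=-1/42, b=Δ3−h3·(2M3+M4)/6=-46/21
t_q=7/4 → seg 1, τ=3/4; S=4+-13/21·τ+4/7·τ²+-10/63·τ³=849/224

  seg 0: a=5 b=-25/21 c=0 d=4/21
  seg 1: a=4 b=-13/21 c=4/7 d=-10/63
  seg 2: a=3 b=-31/21 c=-6/7 d=1/3
  seg 3: a=1 b=-46/21 c=1/7 d=-1/42
S(7/4) = 849/224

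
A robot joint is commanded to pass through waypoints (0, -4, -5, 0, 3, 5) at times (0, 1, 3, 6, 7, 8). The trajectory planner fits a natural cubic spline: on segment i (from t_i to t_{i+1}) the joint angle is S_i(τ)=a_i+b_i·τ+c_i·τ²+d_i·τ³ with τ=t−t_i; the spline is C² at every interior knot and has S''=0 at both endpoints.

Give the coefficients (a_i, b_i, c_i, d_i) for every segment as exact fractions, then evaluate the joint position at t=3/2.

  seg 0: a=0 b=-5207/1140 c=0 d=647/1140
  seg 1: a=-4 b=-1633/570 c=647/380 d=-593/2280
  seg 2: a=-5 b=47/57 c=27/190 d=79/1710
  seg 3: a=0 b=1667/570 c=53/95 d=-55/114
  seg 4: a=3 b=739/285 c=-169/190 d=169/570
S(3/2) = -30639/6080

Δ: Δ0=-4, Δ1=-1/2, Δ2=5/3, Δ3=3, Δ4=2
row 1: diag=6, rhs=21; c'=1/3, d'=7/2
row 2: denom=10−2·1/3=28/3; d'=(13−2·7/2)/(28/3)=9/14
row 3: denom=8−3·9/28=197/28; d'=(8−3·9/14)/(197/28)=170/197
row 4: denom=4−1·28/197=760/197; d'=(-6−1·170/197)/(760/197)=-169/95
back: M4=-169/95
back: M3=170/197−28/197·-169/95=106/95
back: M2=9/14−9/28·106/95=27/95
back: M1=7/2−1/3·27/95=647/190
M: M0=0, M1=647/190, M2=27/95, M3=106/95, M4=-169/95, M5=0
seg 0: a=0, c=M0/2=0, d=(M1−M0)/(6·1)=647/1140, b=Δ0−h0·(2M0+M1)/6=-5207/1140
seg 1: a=-4, c=M1/2=647/380, d=(M2−M1)/(6·2)=-593/2280, b=Δ1−h1·(2M1+M2)/6=-1633/570
seg 2: a=-5, c=M2/2=27/190, d=(M3−M2)/(6·3)=79/1710, b=Δ2−h2·(2M2+M3)/6=47/57
seg 3: a=0, c=M3/2=53/95, d=(M4−M3)/(6·1)=-55/114, b=Δ3−h3·(2M3+M4)/6=1667/570
seg 4: a=3, c=M4/2=-169/190, d=(M5−M4)/(6·1)=169/570, b=Δ4−h4·(2M4+M5)/6=739/285
t_q=3/2 → seg 1, τ=1/2; S=-4+-1633/570·τ+647/380·τ²+-593/2280·τ³=-30639/6080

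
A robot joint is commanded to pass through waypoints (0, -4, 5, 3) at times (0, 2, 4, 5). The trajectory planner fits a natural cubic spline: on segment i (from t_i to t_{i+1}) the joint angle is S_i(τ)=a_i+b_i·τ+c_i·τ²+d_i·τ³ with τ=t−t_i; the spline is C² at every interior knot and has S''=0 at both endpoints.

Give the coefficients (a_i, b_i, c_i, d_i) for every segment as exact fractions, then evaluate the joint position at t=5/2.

Δ: Δ0=-2, Δ1=9/2, Δ2=-2
row 1: diag=8, rhs=39; c'=1/4, d'=39/8
row 2: denom=6−2·1/4=11/2; d'=(-39−2·39/8)/(11/2)=-195/22
back: M2=-195/22
back: M1=39/8−1/4·-195/22=78/11
M: M0=0, M1=78/11, M2=-195/22, M3=0
seg 0: a=0, c=M0/2=0, d=(M1−M0)/(6·2)=13/22, b=Δ0−h0·(2M0+M1)/6=-48/11
seg 1: a=-4, c=M1/2=39/11, d=(M2−M1)/(6·2)=-117/88, b=Δ1−h1·(2M1+M2)/6=30/11
seg 2: a=5, c=M2/2=-195/44, d=(M3−M2)/(6·1)=65/44, b=Δ2−h2·(2M2+M3)/6=21/22
t_q=5/2 → seg 1, τ=1/2; S=-4+30/11·τ+39/11·τ²+-117/88·τ³=-1349/704

  seg 0: a=0 b=-48/11 c=0 d=13/22
  seg 1: a=-4 b=30/11 c=39/11 d=-117/88
  seg 2: a=5 b=21/22 c=-195/44 d=65/44
S(5/2) = -1349/704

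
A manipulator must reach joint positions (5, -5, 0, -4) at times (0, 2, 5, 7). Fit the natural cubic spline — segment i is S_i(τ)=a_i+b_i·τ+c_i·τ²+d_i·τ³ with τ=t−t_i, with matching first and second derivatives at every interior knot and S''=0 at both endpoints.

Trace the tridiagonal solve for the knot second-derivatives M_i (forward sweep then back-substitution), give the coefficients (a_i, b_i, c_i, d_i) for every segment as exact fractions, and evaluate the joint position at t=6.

  seg 0: a=5 b=-1831/273 c=0 d=233/546
  seg 1: a=-5 b=-433/273 c=233/91 d=-31/63
  seg 2: a=0 b=134/273 c=-170/91 d=85/273
S(6) = -97/91

Δ: Δ0=-5, Δ1=5/3, Δ2=-2
row 1: diag=10, rhs=40; c'=3/10, d'=4
row 2: denom=10−3·3/10=91/10; d'=(-22−3·4)/(91/10)=-340/91
back: M2=-340/91
back: M1=4−3/10·-340/91=466/91
M: M0=0, M1=466/91, M2=-340/91, M3=0
seg 0: a=5, c=M0/2=0, d=(M1−M0)/(6·2)=233/546, b=Δ0−h0·(2M0+M1)/6=-1831/273
seg 1: a=-5, c=M1/2=233/91, d=(M2−M1)/(6·3)=-31/63, b=Δ1−h1·(2M1+M2)/6=-433/273
seg 2: a=0, c=M2/2=-170/91, d=(M3−M2)/(6·2)=85/273, b=Δ2−h2·(2M2+M3)/6=134/273
t_q=6 → seg 2, τ=1; S=0+134/273·τ+-170/91·τ²+85/273·τ³=-97/91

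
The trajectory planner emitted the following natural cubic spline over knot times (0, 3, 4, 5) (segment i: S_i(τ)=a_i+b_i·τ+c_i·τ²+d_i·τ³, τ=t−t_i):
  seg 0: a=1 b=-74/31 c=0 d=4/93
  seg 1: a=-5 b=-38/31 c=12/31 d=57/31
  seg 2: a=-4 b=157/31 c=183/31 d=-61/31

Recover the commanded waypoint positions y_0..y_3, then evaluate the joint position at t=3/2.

y_0=1 y_1=-5 y_2=-4 y_3=5
S(3/2) = -151/62

y_0 = S_0(0) = a_0 = 1
y_1 = S_1(0) = a_1 = -5
y_2 = S_2(0) = a_2 = -4
y_3 = S_2(1) = 5
t_q=3/2 is in segment 0 (τ=3/2); S_0(τ)=-151/62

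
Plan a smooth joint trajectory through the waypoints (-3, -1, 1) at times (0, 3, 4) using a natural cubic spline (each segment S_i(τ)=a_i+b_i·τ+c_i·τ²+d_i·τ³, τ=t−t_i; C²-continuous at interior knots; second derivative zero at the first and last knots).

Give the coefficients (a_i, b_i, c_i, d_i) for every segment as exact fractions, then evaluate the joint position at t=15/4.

Δ: Δ0=2/3, Δ1=2
row 1: diag=8, rhs=8; c'=1/8, d'=1
back: M1=1
M: M0=0, M1=1, M2=0
seg 0: a=-3, c=M0/2=0, d=(M1−M0)/(6·3)=1/18, b=Δ0−h0·(2M0+M1)/6=1/6
seg 1: a=-1, c=M1/2=1/2, d=(M2−M1)/(6·1)=-1/6, b=Δ1−h1·(2M1+M2)/6=5/3
t_q=15/4 → seg 1, τ=3/4; S=-1+5/3·τ+1/2·τ²+-1/6·τ³=59/128

  seg 0: a=-3 b=1/6 c=0 d=1/18
  seg 1: a=-1 b=5/3 c=1/2 d=-1/6
S(15/4) = 59/128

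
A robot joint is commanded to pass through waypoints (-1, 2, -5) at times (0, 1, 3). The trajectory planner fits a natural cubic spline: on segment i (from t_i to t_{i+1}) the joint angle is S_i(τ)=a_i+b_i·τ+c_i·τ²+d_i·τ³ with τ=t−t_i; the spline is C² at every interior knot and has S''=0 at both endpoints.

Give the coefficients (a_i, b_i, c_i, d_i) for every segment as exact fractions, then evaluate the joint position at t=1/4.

Δ: Δ0=3, Δ1=-7/2
row 1: diag=6, rhs=-39; c'=1/3, d'=-13/2
back: M1=-13/2
M: M0=0, M1=-13/2, M2=0
seg 0: a=-1, c=M0/2=0, d=(M1−M0)/(6·1)=-13/12, b=Δ0−h0·(2M0+M1)/6=49/12
seg 1: a=2, c=M1/2=-13/4, d=(M2−M1)/(6·2)=13/24, b=Δ1−h1·(2M1+M2)/6=5/6
t_q=1/4 → seg 0, τ=1/4; S=-1+49/12·τ+0·τ²+-13/12·τ³=1/256

  seg 0: a=-1 b=49/12 c=0 d=-13/12
  seg 1: a=2 b=5/6 c=-13/4 d=13/24
S(1/4) = 1/256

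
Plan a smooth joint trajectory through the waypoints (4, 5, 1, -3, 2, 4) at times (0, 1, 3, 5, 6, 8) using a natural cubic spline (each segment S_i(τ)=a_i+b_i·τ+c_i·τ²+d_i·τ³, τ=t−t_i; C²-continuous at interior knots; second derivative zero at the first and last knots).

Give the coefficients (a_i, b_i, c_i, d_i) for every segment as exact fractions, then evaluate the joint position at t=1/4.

  seg 0: a=4 b=495/349 c=0 d=-146/349
  seg 1: a=5 b=57/349 c=-438/349 d=121/1396
  seg 2: a=1 b=-1332/349 c=-513/698 d=1147/1396
  seg 3: a=-3 b=1083/349 c=1464/349 d=-802/349
  seg 4: a=2 b=1605/349 c=-942/349 d=157/349
S(1/4) = 48559/11168

Δ: Δ0=1, Δ1=-2, Δ2=-2, Δ3=5, Δ4=1
row 1: diag=6, rhs=-18; c'=1/3, d'=-3
row 2: denom=8−2·1/3=22/3; d'=(0−2·-3)/(22/3)=9/11
row 3: denom=6−2·3/11=60/11; d'=(42−2·9/11)/(60/11)=37/5
row 4: denom=6−1·11/60=349/60; d'=(-24−1·37/5)/(349/60)=-1884/349
back: M4=-1884/349
back: M3=37/5−11/60·-1884/349=2928/349
back: M2=9/11−3/11·2928/349=-513/349
back: M1=-3−1/3·-513/349=-876/349
M: M0=0, M1=-876/349, M2=-513/349, M3=2928/349, M4=-1884/349, M5=0
seg 0: a=4, c=M0/2=0, d=(M1−M0)/(6·1)=-146/349, b=Δ0−h0·(2M0+M1)/6=495/349
seg 1: a=5, c=M1/2=-438/349, d=(M2−M1)/(6·2)=121/1396, b=Δ1−h1·(2M1+M2)/6=57/349
seg 2: a=1, c=M2/2=-513/698, d=(M3−M2)/(6·2)=1147/1396, b=Δ2−h2·(2M2+M3)/6=-1332/349
seg 3: a=-3, c=M3/2=1464/349, d=(M4−M3)/(6·1)=-802/349, b=Δ3−h3·(2M3+M4)/6=1083/349
seg 4: a=2, c=M4/2=-942/349, d=(M5−M4)/(6·2)=157/349, b=Δ4−h4·(2M4+M5)/6=1605/349
t_q=1/4 → seg 0, τ=1/4; S=4+495/349·τ+0·τ²+-146/349·τ³=48559/11168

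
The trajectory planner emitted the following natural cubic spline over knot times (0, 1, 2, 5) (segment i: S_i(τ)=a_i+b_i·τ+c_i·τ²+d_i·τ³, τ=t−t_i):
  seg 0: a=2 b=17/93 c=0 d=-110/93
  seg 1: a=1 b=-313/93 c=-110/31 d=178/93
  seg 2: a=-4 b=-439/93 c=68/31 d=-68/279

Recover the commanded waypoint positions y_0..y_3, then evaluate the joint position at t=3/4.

y_0 = S_0(0) = a_0 = 2
y_1 = S_1(0) = a_1 = 1
y_2 = S_2(0) = a_2 = -4
y_3 = S_2(3) = -5
t_q=3/4 is in segment 0 (τ=3/4); S_0(τ)=1625/992

y_0=2 y_1=1 y_2=-4 y_3=-5
S(3/4) = 1625/992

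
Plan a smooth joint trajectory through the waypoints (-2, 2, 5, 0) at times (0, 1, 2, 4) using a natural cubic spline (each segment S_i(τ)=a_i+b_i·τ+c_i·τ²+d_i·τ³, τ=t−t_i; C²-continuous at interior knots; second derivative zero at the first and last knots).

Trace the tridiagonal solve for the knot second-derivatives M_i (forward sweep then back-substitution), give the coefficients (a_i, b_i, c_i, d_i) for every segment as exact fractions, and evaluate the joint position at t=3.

  seg 0: a=-2 b=185/46 c=0 d=-1/46
  seg 1: a=2 b=91/23 c=-3/46 d=-41/46
  seg 2: a=5 b=53/46 c=-63/23 d=21/46
S(3) = 89/23

Δ: Δ0=4, Δ1=3, Δ2=-5/2
row 1: diag=4, rhs=-6; c'=1/4, d'=-3/2
row 2: denom=6−1·1/4=23/4; d'=(-33−1·-3/2)/(23/4)=-126/23
back: M2=-126/23
back: M1=-3/2−1/4·-126/23=-3/23
M: M0=0, M1=-3/23, M2=-126/23, M3=0
seg 0: a=-2, c=M0/2=0, d=(M1−M0)/(6·1)=-1/46, b=Δ0−h0·(2M0+M1)/6=185/46
seg 1: a=2, c=M1/2=-3/46, d=(M2−M1)/(6·1)=-41/46, b=Δ1−h1·(2M1+M2)/6=91/23
seg 2: a=5, c=M2/2=-63/23, d=(M3−M2)/(6·2)=21/46, b=Δ2−h2·(2M2+M3)/6=53/46
t_q=3 → seg 2, τ=1; S=5+53/46·τ+-63/23·τ²+21/46·τ³=89/23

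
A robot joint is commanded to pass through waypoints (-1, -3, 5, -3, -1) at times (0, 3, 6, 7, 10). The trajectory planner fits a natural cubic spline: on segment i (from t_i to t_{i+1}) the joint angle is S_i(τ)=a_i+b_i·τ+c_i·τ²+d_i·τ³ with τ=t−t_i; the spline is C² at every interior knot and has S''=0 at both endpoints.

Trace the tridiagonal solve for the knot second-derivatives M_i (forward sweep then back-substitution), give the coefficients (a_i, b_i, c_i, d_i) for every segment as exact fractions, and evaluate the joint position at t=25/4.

Δ: Δ0=-2/3, Δ1=8/3, Δ2=-8, Δ3=2/3
row 1: diag=12, rhs=20; c'=1/4, d'=5/3
row 2: denom=8−3·1/4=29/4; d'=(-64−3·5/3)/(29/4)=-276/29
row 3: denom=8−1·4/29=228/29; d'=(52−1·-276/29)/(228/29)=446/57
back: M3=446/57
back: M2=-276/29−4/29·446/57=-604/57
back: M1=5/3−1/4·-604/57=82/19
M: M0=0, M1=82/19, M2=-604/57, M3=446/57, M4=0
seg 0: a=-1, c=M0/2=0, d=(M1−M0)/(6·3)=41/171, b=Δ0−h0·(2M0+M1)/6=-161/57
seg 1: a=-3, c=M1/2=41/19, d=(M2−M1)/(6·3)=-425/513, b=Δ1−h1·(2M1+M2)/6=208/57
seg 2: a=5, c=M2/2=-302/57, d=(M3−M2)/(6·1)=175/57, b=Δ2−h2·(2M2+M3)/6=-329/57
seg 3: a=-3, c=M3/2=223/57, d=(M4−M3)/(6·3)=-223/513, b=Δ3−h3·(2M3+M4)/6=-136/19
t_q=25/4 → seg 2, τ=1/4; S=5+-329/57·τ+-302/57·τ²+175/57·τ³=3981/1216

  seg 0: a=-1 b=-161/57 c=0 d=41/171
  seg 1: a=-3 b=208/57 c=41/19 d=-425/513
  seg 2: a=5 b=-329/57 c=-302/57 d=175/57
  seg 3: a=-3 b=-136/19 c=223/57 d=-223/513
S(25/4) = 3981/1216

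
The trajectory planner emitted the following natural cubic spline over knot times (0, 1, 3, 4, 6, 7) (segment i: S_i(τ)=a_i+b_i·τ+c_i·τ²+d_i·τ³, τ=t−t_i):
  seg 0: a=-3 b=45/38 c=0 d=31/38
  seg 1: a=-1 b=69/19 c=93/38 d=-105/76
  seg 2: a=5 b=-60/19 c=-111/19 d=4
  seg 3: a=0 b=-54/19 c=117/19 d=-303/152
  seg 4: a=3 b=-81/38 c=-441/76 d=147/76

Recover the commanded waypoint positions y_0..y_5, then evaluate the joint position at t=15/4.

y_0 = S_0(0) = a_0 = -3
y_1 = S_1(0) = a_1 = -1
y_2 = S_2(0) = a_2 = 5
y_3 = S_3(0) = a_3 = 0
y_4 = S_4(0) = a_4 = 3
y_5 = S_4(1) = -3
t_q=15/4 is in segment 2 (τ=3/4); S_2(τ)=157/152

y_0=-3 y_1=-1 y_2=5 y_3=0 y_4=3 y_5=-3
S(15/4) = 157/152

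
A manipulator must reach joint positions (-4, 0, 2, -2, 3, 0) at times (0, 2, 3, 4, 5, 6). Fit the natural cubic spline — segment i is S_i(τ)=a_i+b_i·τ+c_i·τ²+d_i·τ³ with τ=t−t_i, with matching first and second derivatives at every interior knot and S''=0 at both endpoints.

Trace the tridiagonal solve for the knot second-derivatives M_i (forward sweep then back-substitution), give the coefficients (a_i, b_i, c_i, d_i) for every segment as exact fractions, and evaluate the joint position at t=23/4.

  seg 0: a=-4 b=374/321 c=0 d=67/321
  seg 1: a=0 b=1178/321 c=134/107 d=-938/321
  seg 2: a=2 b=-832/321 c=-804/107 d=1960/321
  seg 3: a=-2 b=224/321 c=1156/107 d=-2087/321
  seg 4: a=3 b=899/321 c=-931/107 d=931/321
S(23/4) = 9791/6848

Δ: Δ0=2, Δ1=2, Δ2=-4, Δ3=5, Δ4=-3
row 1: diag=6, rhs=0; c'=1/6, d'=0
row 2: denom=4−1·1/6=23/6; d'=(-36−1·0)/(23/6)=-216/23
row 3: denom=4−1·6/23=86/23; d'=(54−1·-216/23)/(86/23)=729/43
row 4: denom=4−1·23/86=321/86; d'=(-48−1·729/43)/(321/86)=-1862/107
back: M4=-1862/107
back: M3=729/43−23/86·-1862/107=2312/107
back: M2=-216/23−6/23·2312/107=-1608/107
back: M1=0−1/6·-1608/107=268/107
M: M0=0, M1=268/107, M2=-1608/107, M3=2312/107, M4=-1862/107, M5=0
seg 0: a=-4, c=M0/2=0, d=(M1−M0)/(6·2)=67/321, b=Δ0−h0·(2M0+M1)/6=374/321
seg 1: a=0, c=M1/2=134/107, d=(M2−M1)/(6·1)=-938/321, b=Δ1−h1·(2M1+M2)/6=1178/321
seg 2: a=2, c=M2/2=-804/107, d=(M3−M2)/(6·1)=1960/321, b=Δ2−h2·(2M2+M3)/6=-832/321
seg 3: a=-2, c=M3/2=1156/107, d=(M4−M3)/(6·1)=-2087/321, b=Δ3−h3·(2M3+M4)/6=224/321
seg 4: a=3, c=M4/2=-931/107, d=(M5−M4)/(6·1)=931/321, b=Δ4−h4·(2M4+M5)/6=899/321
t_q=23/4 → seg 4, τ=3/4; S=3+899/321·τ+-931/107·τ²+931/321·τ³=9791/6848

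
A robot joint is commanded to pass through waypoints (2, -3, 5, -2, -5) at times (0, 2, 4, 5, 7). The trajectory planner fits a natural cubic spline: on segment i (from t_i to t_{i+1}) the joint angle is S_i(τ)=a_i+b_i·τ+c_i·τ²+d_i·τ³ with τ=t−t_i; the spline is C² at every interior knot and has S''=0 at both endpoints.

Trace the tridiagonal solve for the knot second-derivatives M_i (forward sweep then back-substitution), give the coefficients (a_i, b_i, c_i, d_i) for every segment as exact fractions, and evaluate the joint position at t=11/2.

Δ: Δ0=-5/2, Δ1=4, Δ2=-7, Δ3=-3/2
row 1: diag=8, rhs=39; c'=1/4, d'=39/8
row 2: denom=6−2·1/4=11/2; d'=(-66−2·39/8)/(11/2)=-303/22
row 3: denom=6−1·2/11=64/11; d'=(33−1·-303/22)/(64/11)=1029/128
back: M3=1029/128
back: M2=-303/22−2/11·1029/128=-975/64
back: M1=39/8−1/4·-975/64=2223/256
M: M0=0, M1=2223/256, M2=-975/64, M3=1029/128, M4=0
seg 0: a=2, c=M0/2=0, d=(M1−M0)/(6·2)=741/1024, b=Δ0−h0·(2M0+M1)/6=-1381/256
seg 1: a=-3, c=M1/2=2223/512, d=(M2−M1)/(6·2)=-2041/1024, b=Δ1−h1·(2M1+M2)/6=421/128
seg 2: a=5, c=M2/2=-975/128, d=(M3−M2)/(6·1)=993/256, b=Δ2−h2·(2M2+M3)/6=-835/256
seg 3: a=-2, c=M3/2=1029/256, d=(M4−M3)/(6·2)=-343/512, b=Δ3−h3·(2M3+M4)/6=-439/64
t_q=11/2 → seg 3, τ=1/2; S=-2+-439/64·τ+1029/256·τ²+-343/512·τ³=-18467/4096

  seg 0: a=2 b=-1381/256 c=0 d=741/1024
  seg 1: a=-3 b=421/128 c=2223/512 d=-2041/1024
  seg 2: a=5 b=-835/256 c=-975/128 d=993/256
  seg 3: a=-2 b=-439/64 c=1029/256 d=-343/512
S(11/2) = -18467/4096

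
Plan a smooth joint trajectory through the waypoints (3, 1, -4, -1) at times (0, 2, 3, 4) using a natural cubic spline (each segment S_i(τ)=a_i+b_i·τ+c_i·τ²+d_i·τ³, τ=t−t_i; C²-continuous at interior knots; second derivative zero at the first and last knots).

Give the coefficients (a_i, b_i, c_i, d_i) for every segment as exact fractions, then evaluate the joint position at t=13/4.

Δ: Δ0=-1, Δ1=-5, Δ2=3
row 1: diag=6, rhs=-24; c'=1/6, d'=-4
row 2: denom=4−1·1/6=23/6; d'=(48−1·-4)/(23/6)=312/23
back: M2=312/23
back: M1=-4−1/6·312/23=-144/23
M: M0=0, M1=-144/23, M2=312/23, M3=0
seg 0: a=3, c=M0/2=0, d=(M1−M0)/(6·2)=-12/23, b=Δ0−h0·(2M0+M1)/6=25/23
seg 1: a=1, c=M1/2=-72/23, d=(M2−M1)/(6·1)=76/23, b=Δ1−h1·(2M1+M2)/6=-119/23
seg 2: a=-4, c=M2/2=156/23, d=(M3−M2)/(6·1)=-52/23, b=Δ2−h2·(2M2+M3)/6=-35/23
t_q=13/4 → seg 2, τ=1/4; S=-4+-35/23·τ+156/23·τ²+-52/23·τ³=-1469/368

  seg 0: a=3 b=25/23 c=0 d=-12/23
  seg 1: a=1 b=-119/23 c=-72/23 d=76/23
  seg 2: a=-4 b=-35/23 c=156/23 d=-52/23
S(13/4) = -1469/368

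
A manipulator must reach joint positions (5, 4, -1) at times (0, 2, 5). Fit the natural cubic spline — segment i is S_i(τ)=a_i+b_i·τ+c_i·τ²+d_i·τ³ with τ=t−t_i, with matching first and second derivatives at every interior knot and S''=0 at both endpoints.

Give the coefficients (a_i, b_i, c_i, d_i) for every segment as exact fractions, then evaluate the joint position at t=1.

Δ: Δ0=-1/2, Δ1=-5/3
row 1: diag=10, rhs=-7; c'=3/10, d'=-7/10
back: M1=-7/10
M: M0=0, M1=-7/10, M2=0
seg 0: a=5, c=M0/2=0, d=(M1−M0)/(6·2)=-7/120, b=Δ0−h0·(2M0+M1)/6=-4/15
seg 1: a=4, c=M1/2=-7/20, d=(M2−M1)/(6·3)=7/180, b=Δ1−h1·(2M1+M2)/6=-29/30
t_q=1 → seg 0, τ=1; S=5+-4/15·τ+0·τ²+-7/120·τ³=187/40

  seg 0: a=5 b=-4/15 c=0 d=-7/120
  seg 1: a=4 b=-29/30 c=-7/20 d=7/180
S(1) = 187/40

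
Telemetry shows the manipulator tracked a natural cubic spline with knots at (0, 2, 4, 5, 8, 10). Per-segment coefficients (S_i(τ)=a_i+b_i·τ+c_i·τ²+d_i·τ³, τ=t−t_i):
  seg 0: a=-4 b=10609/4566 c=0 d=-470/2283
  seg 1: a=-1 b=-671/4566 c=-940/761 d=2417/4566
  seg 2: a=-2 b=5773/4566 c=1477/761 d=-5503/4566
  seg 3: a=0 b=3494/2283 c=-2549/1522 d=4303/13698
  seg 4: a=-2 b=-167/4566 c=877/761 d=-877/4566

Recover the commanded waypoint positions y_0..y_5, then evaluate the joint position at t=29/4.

y_0=-4 y_1=-1 y_2=-2 y_3=0 y_4=-2 y_5=1
S(29/4) = -141909/97408

y_0 = S_0(0) = a_0 = -4
y_1 = S_1(0) = a_1 = -1
y_2 = S_2(0) = a_2 = -2
y_3 = S_3(0) = a_3 = 0
y_4 = S_4(0) = a_4 = -2
y_5 = S_4(2) = 1
t_q=29/4 is in segment 3 (τ=9/4); S_3(τ)=-141909/97408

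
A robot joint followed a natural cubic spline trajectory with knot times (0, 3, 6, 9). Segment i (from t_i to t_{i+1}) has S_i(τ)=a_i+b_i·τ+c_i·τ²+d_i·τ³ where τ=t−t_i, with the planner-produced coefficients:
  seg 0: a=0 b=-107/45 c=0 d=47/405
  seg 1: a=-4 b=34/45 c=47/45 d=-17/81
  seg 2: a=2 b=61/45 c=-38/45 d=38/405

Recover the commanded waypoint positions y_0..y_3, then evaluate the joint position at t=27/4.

y_0=0 y_1=-4 y_2=2 y_3=1
S(27/4) = 413/160

y_0 = S_0(0) = a_0 = 0
y_1 = S_1(0) = a_1 = -4
y_2 = S_2(0) = a_2 = 2
y_3 = S_2(3) = 1
t_q=27/4 is in segment 2 (τ=3/4); S_2(τ)=413/160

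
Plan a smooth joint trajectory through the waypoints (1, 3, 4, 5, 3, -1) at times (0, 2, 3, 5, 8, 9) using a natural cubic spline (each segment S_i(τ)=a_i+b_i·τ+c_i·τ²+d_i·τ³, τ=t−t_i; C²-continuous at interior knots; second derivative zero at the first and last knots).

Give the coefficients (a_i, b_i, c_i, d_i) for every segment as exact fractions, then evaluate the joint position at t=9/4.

Δ: Δ0=1, Δ1=1, Δ2=1/2, Δ3=-2/3, Δ4=-4
row 1: diag=6, rhs=0; c'=1/6, d'=0
row 2: denom=6−1·1/6=35/6; d'=(-3−1·0)/(35/6)=-18/35
row 3: denom=10−2·12/35=326/35; d'=(-7−2·-18/35)/(326/35)=-209/326
row 4: denom=8−3·105/326=2293/326; d'=(-20−3·-209/326)/(2293/326)=-5893/2293
back: M4=-5893/2293
back: M3=-209/326−105/326·-5893/2293=428/2293
back: M2=-18/35−12/35·428/2293=-1326/2293
back: M1=0−1/6·-1326/2293=221/2293
M: M0=0, M1=221/2293, M2=-1326/2293, M3=428/2293, M4=-5893/2293, M5=0
seg 0: a=1, c=M0/2=0, d=(M1−M0)/(6·2)=221/27516, b=Δ0−h0·(2M0+M1)/6=6658/6879
seg 1: a=3, c=M1/2=221/4586, d=(M2−M1)/(6·1)=-1547/13758, b=Δ1−h1·(2M1+M2)/6=7321/6879
seg 2: a=4, c=M2/2=-663/2293, d=(M3−M2)/(6·2)=877/13758, b=Δ2−h2·(2M2+M3)/6=11327/13758
seg 3: a=5, c=M3/2=214/2293, d=(M4−M3)/(6·3)=-2107/13758, b=Δ3−h3·(2M3+M4)/6=5939/13758
seg 4: a=3, c=M4/2=-5893/4586, d=(M5−M4)/(6·1)=5893/13758, b=Δ4−h4·(2M4+M5)/6=-21623/6879
t_q=9/4 → seg 1, τ=1/4; S=3+7321/6879·τ+221/4586·τ²+-1547/13758·τ³=958971/293504

  seg 0: a=1 b=6658/6879 c=0 d=221/27516
  seg 1: a=3 b=7321/6879 c=221/4586 d=-1547/13758
  seg 2: a=4 b=11327/13758 c=-663/2293 d=877/13758
  seg 3: a=5 b=5939/13758 c=214/2293 d=-2107/13758
  seg 4: a=3 b=-21623/6879 c=-5893/4586 d=5893/13758
S(9/4) = 958971/293504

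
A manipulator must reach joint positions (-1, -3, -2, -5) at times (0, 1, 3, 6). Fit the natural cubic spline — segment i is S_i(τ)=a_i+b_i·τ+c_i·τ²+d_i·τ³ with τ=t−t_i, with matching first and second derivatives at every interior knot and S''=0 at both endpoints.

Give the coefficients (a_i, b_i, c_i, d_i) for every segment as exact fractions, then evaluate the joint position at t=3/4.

Δ: Δ0=-2, Δ1=1/2, Δ2=-1
row 1: diag=6, rhs=15; c'=1/3, d'=5/2
row 2: denom=10−2·1/3=28/3; d'=(-9−2·5/2)/(28/3)=-3/2
back: M2=-3/2
back: M1=5/2−1/3·-3/2=3
M: M0=0, M1=3, M2=-3/2, M3=0
seg 0: a=-1, c=M0/2=0, d=(M1−M0)/(6·1)=1/2, b=Δ0−h0·(2M0+M1)/6=-5/2
seg 1: a=-3, c=M1/2=3/2, d=(M2−M1)/(6·2)=-3/8, b=Δ1−h1·(2M1+M2)/6=-1
seg 2: a=-2, c=M2/2=-3/4, d=(M3−M2)/(6·3)=1/12, b=Δ2−h2·(2M2+M3)/6=1/2
t_q=3/4 → seg 0, τ=3/4; S=-1+-5/2·τ+0·τ²+1/2·τ³=-341/128

  seg 0: a=-1 b=-5/2 c=0 d=1/2
  seg 1: a=-3 b=-1 c=3/2 d=-3/8
  seg 2: a=-2 b=1/2 c=-3/4 d=1/12
S(3/4) = -341/128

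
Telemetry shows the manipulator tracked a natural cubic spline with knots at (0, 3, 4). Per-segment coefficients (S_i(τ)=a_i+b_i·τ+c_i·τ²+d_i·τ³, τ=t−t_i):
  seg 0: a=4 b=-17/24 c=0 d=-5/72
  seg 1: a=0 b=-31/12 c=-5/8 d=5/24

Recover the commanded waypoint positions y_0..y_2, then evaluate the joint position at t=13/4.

y_0 = S_0(0) = a_0 = 4
y_1 = S_1(0) = a_1 = 0
y_2 = S_1(1) = -3
t_q=13/4 is in segment 1 (τ=1/4); S_1(τ)=-349/512

y_0=4 y_1=0 y_2=-3
S(13/4) = -349/512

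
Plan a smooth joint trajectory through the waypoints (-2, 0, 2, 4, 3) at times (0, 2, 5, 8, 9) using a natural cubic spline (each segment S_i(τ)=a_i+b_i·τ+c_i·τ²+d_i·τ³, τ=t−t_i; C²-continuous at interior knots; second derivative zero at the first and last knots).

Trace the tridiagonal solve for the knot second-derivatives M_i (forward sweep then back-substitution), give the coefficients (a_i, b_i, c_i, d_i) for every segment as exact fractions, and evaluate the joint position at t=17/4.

Δ: Δ0=1, Δ1=2/3, Δ2=2/3, Δ3=-1
row 1: diag=10, rhs=-2; c'=3/10, d'=-1/5
row 2: denom=12−3·3/10=111/10; d'=(0−3·-1/5)/(111/10)=2/37
row 3: denom=8−3·10/37=266/37; d'=(-10−3·2/37)/(266/37)=-188/133
back: M3=-188/133
back: M2=2/37−10/37·-188/133=58/133
back: M1=-1/5−3/10·58/133=-44/133
M: M0=0, M1=-44/133, M2=58/133, M3=-188/133, M4=0
seg 0: a=-2, c=M0/2=0, d=(M1−M0)/(6·2)=-11/399, b=Δ0−h0·(2M0+M1)/6=443/399
seg 1: a=0, c=M1/2=-22/133, d=(M2−M1)/(6·3)=17/399, b=Δ1−h1·(2M1+M2)/6=311/399
seg 2: a=2, c=M2/2=29/133, d=(M3−M2)/(6·3)=-41/399, b=Δ2−h2·(2M2+M3)/6=374/399
seg 3: a=4, c=M3/2=-94/133, d=(M4−M3)/(6·1)=94/399, b=Δ3−h3·(2M3+M4)/6=-211/399
t_q=17/4 → seg 1, τ=9/4; S=0+311/399·τ+-22/133·τ²+17/399·τ³=11931/8512

  seg 0: a=-2 b=443/399 c=0 d=-11/399
  seg 1: a=0 b=311/399 c=-22/133 d=17/399
  seg 2: a=2 b=374/399 c=29/133 d=-41/399
  seg 3: a=4 b=-211/399 c=-94/133 d=94/399
S(17/4) = 11931/8512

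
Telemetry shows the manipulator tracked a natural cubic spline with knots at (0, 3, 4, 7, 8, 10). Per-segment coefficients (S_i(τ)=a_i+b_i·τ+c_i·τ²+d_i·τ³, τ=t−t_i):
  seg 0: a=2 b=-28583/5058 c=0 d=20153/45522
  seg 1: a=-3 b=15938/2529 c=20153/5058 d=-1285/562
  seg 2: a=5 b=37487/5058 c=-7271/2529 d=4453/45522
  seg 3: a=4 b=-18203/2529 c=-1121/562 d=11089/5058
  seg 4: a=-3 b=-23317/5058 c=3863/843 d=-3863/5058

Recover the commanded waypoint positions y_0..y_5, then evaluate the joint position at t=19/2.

y_0 = S_0(0) = a_0 = 2
y_1 = S_1(0) = a_1 = -3
y_2 = S_2(0) = a_2 = 5
y_3 = S_3(0) = a_3 = 4
y_4 = S_4(0) = a_4 = -3
y_5 = S_4(2) = 0
t_q=19/2 is in segment 4 (τ=3/2); S_4(τ)=-29431/13488

y_0=2 y_1=-3 y_2=5 y_3=4 y_4=-3 y_5=0
S(19/2) = -29431/13488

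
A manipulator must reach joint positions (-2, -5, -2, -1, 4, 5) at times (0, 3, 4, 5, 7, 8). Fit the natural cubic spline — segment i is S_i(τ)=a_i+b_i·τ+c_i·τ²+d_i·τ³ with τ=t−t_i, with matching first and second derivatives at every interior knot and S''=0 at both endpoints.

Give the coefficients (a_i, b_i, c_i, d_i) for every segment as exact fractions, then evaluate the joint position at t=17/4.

  seg 0: a=-2 b=-659/236 c=0 d=47/236
  seg 1: a=-5 b=305/118 c=423/236 d=-325/236
  seg 2: a=-2 b=481/236 c=-138/59 d=307/236
  seg 3: a=-1 b=149/118 c=369/236 d=-223/472
  seg 4: a=4 b=109/59 c=-75/59 d=25/59
S(17/4) = -24413/15104

Δ: Δ0=-1, Δ1=3, Δ2=1, Δ3=5/2, Δ4=1
row 1: diag=8, rhs=24; c'=1/8, d'=3
row 2: denom=4−1·1/8=31/8; d'=(-12−1·3)/(31/8)=-120/31
row 3: denom=6−1·8/31=178/31; d'=(9−1·-120/31)/(178/31)=399/178
row 4: denom=6−2·31/89=472/89; d'=(-9−2·399/178)/(472/89)=-150/59
back: M4=-150/59
back: M3=399/178−31/89·-150/59=369/118
back: M2=-120/31−8/31·369/118=-276/59
back: M1=3−1/8·-276/59=423/118
M: M0=0, M1=423/118, M2=-276/59, M3=369/118, M4=-150/59, M5=0
seg 0: a=-2, c=M0/2=0, d=(M1−M0)/(6·3)=47/236, b=Δ0−h0·(2M0+M1)/6=-659/236
seg 1: a=-5, c=M1/2=423/236, d=(M2−M1)/(6·1)=-325/236, b=Δ1−h1·(2M1+M2)/6=305/118
seg 2: a=-2, c=M2/2=-138/59, d=(M3−M2)/(6·1)=307/236, b=Δ2−h2·(2M2+M3)/6=481/236
seg 3: a=-1, c=M3/2=369/236, d=(M4−M3)/(6·2)=-223/472, b=Δ3−h3·(2M3+M4)/6=149/118
seg 4: a=4, c=M4/2=-75/59, d=(M5−M4)/(6·1)=25/59, b=Δ4−h4·(2M4+M5)/6=109/59
t_q=17/4 → seg 2, τ=1/4; S=-2+481/236·τ+-138/59·τ²+307/236·τ³=-24413/15104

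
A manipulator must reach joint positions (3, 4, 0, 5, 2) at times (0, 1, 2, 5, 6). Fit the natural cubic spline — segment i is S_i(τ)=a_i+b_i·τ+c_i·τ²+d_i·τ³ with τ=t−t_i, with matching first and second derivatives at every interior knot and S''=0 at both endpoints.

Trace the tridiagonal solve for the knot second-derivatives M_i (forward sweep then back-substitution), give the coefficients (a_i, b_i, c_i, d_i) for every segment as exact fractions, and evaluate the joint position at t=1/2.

  seg 0: a=3 b=1639/636 c=0 d=-1003/636
  seg 1: a=4 b=-685/318 c=-1003/212 d=1835/636
  seg 2: a=0 b=-1883/636 c=208/53 d=-505/636
  seg 3: a=5 b=-271/318 c=-683/212 d=683/636
S(1/2) = 6939/1696

Δ: Δ0=1, Δ1=-4, Δ2=5/3, Δ3=-3
row 1: diag=4, rhs=-30; c'=1/4, d'=-15/2
row 2: denom=8−1·1/4=31/4; d'=(34−1·-15/2)/(31/4)=166/31
row 3: denom=8−3·12/31=212/31; d'=(-28−3·166/31)/(212/31)=-683/106
back: M3=-683/106
back: M2=166/31−12/31·-683/106=416/53
back: M1=-15/2−1/4·416/53=-1003/106
M: M0=0, M1=-1003/106, M2=416/53, M3=-683/106, M4=0
seg 0: a=3, c=M0/2=0, d=(M1−M0)/(6·1)=-1003/636, b=Δ0−h0·(2M0+M1)/6=1639/636
seg 1: a=4, c=M1/2=-1003/212, d=(M2−M1)/(6·1)=1835/636, b=Δ1−h1·(2M1+M2)/6=-685/318
seg 2: a=0, c=M2/2=208/53, d=(M3−M2)/(6·3)=-505/636, b=Δ2−h2·(2M2+M3)/6=-1883/636
seg 3: a=5, c=M3/2=-683/212, d=(M4−M3)/(6·1)=683/636, b=Δ3−h3·(2M3+M4)/6=-271/318
t_q=1/2 → seg 0, τ=1/2; S=3+1639/636·τ+0·τ²+-1003/636·τ³=6939/1696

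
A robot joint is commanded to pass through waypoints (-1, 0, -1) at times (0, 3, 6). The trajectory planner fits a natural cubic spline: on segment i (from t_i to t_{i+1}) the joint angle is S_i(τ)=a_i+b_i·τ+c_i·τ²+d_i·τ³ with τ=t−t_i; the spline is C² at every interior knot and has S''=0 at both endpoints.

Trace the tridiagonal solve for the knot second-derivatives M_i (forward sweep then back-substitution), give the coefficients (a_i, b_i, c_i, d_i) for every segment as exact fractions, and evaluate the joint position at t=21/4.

Δ: Δ0=1/3, Δ1=-1/3
row 1: diag=12, rhs=-4; c'=1/4, d'=-1/3
back: M1=-1/3
M: M0=0, M1=-1/3, M2=0
seg 0: a=-1, c=M0/2=0, d=(M1−M0)/(6·3)=-1/54, b=Δ0−h0·(2M0+M1)/6=1/2
seg 1: a=0, c=M1/2=-1/6, d=(M2−M1)/(6·3)=1/54, b=Δ1−h1·(2M1+M2)/6=0
t_q=21/4 → seg 1, τ=9/4; S=0+0·τ+-1/6·τ²+1/54·τ³=-81/128

  seg 0: a=-1 b=1/2 c=0 d=-1/54
  seg 1: a=0 b=0 c=-1/6 d=1/54
S(21/4) = -81/128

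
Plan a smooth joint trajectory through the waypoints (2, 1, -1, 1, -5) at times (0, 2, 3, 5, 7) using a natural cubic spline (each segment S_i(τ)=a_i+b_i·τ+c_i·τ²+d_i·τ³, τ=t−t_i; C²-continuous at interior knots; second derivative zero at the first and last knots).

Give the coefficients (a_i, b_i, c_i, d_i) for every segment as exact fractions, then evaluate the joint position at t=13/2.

  seg 0: a=2 b=17/64 c=0 d=-49/256
  seg 1: a=1 b=-65/32 c=-147/128 d=151/128
  seg 2: a=-1 b=-101/128 c=153/64 d=-383/512
  seg 3: a=1 b=-13/64 c=-537/256 d=179/512
S(13/2) = -11651/4096

Δ: Δ0=-1/2, Δ1=-2, Δ2=1, Δ3=-3
row 1: diag=6, rhs=-9; c'=1/6, d'=-3/2
row 2: denom=6−1·1/6=35/6; d'=(18−1·-3/2)/(35/6)=117/35
row 3: denom=8−2·12/35=256/35; d'=(-24−2·117/35)/(256/35)=-537/128
back: M3=-537/128
back: M2=117/35−12/35·-537/128=153/32
back: M1=-3/2−1/6·153/32=-147/64
M: M0=0, M1=-147/64, M2=153/32, M3=-537/128, M4=0
seg 0: a=2, c=M0/2=0, d=(M1−M0)/(6·2)=-49/256, b=Δ0−h0·(2M0+M1)/6=17/64
seg 1: a=1, c=M1/2=-147/128, d=(M2−M1)/(6·1)=151/128, b=Δ1−h1·(2M1+M2)/6=-65/32
seg 2: a=-1, c=M2/2=153/64, d=(M3−M2)/(6·2)=-383/512, b=Δ2−h2·(2M2+M3)/6=-101/128
seg 3: a=1, c=M3/2=-537/256, d=(M4−M3)/(6·2)=179/512, b=Δ3−h3·(2M3+M4)/6=-13/64
t_q=13/2 → seg 3, τ=3/2; S=1+-13/64·τ+-537/256·τ²+179/512·τ³=-11651/4096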